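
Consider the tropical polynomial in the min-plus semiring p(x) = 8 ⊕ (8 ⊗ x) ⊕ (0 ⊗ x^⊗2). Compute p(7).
p(7) = 8

A tropical monomial a ⊗ x^⊗i evaluates to a + i · x. Evaluating each term at x = 7:
  Term 0 contributes 8 + 0 · 7 = 8
  Term 1 contributes 8 + 1 · 7 = 15
  Term 2 contributes 0 + 2 · 7 = 14
p(7) = ⊕ of these = min[8, 15, 14] = 8.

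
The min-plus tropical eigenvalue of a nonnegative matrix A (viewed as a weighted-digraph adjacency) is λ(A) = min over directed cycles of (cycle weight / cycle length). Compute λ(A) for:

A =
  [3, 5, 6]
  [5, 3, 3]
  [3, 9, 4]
λ(A) = 3

Enumerate directed cycles and compute their means (weight / length). Sample:
  cycle 0 → 0: weight = 3, length = 1, mean = 3/1 ≈ 3.000
  cycle 1 → 1: weight = 3, length = 1, mean = 3/1 ≈ 3.000
  cycle 2 → 2: weight = 4, length = 1, mean = 4/1 ≈ 4.000
  cycle 0 → 1 → 0: weight = 10, length = 2, mean = 10/2 ≈ 5.000
  cycle 0 → 2 → 0: weight = 9, length = 2, mean = 9/2 ≈ 4.500
  cycle 1 → 0 → 1: weight = 10, length = 2, mean = 10/2 ≈ 5.000
Minimum mean = 3.000, attained e.g. along the cycle 0 → 0 with weight 3 and length 1. So λ(A) = 3/1 = 3.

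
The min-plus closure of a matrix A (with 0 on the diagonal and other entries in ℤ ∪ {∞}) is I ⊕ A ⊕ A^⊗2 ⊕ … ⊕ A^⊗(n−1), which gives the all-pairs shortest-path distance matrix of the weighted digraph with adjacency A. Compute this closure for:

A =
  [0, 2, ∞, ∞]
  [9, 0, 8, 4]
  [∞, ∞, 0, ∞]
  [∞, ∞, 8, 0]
Closure =
  [0, 2, 10, 6]
  [9, 0, 8, 4]
  [∞, ∞, 0, ∞]
  [∞, ∞, 8, 0]

This is the Floyd-Warshall all-pairs shortest-path computation. For each intermediate vertex k = 0, 1, …, 3, update dist[i][j] ← min(dist[i][j], dist[i][k] + dist[k][j]). The final matrix gives, for each (i, j), the minimum total weight of any directed path from i to j (possibly empty when i = j).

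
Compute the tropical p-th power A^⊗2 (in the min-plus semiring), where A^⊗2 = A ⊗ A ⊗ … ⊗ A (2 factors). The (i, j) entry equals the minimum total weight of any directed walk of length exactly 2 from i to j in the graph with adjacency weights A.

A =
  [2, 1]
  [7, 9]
A^⊗2 =
  [4, 3]
  [9, 8]

Each entry (A^⊗2)_ij equals the minimum over all length-2 walks i = v_0 → v_1 → … → v_2 = j of Σ_t A[v_t][v_{t+1}]. For example, for (i, j) = (0, 1) we minimise over 2 possible intermediate vertex sequences; the minimum is 3, attained along the walk 0 → 0 → 1.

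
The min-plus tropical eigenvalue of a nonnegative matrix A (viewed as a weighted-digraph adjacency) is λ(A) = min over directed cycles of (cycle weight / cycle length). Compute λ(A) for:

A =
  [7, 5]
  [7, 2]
λ(A) = 2

Enumerate directed cycles and compute their means (weight / length). Sample:
  cycle 0 → 0: weight = 7, length = 1, mean = 7/1 ≈ 7.000
  cycle 1 → 1: weight = 2, length = 1, mean = 2/1 ≈ 2.000
  cycle 0 → 1 → 0: weight = 12, length = 2, mean = 12/2 ≈ 6.000
  cycle 1 → 0 → 1: weight = 12, length = 2, mean = 12/2 ≈ 6.000
Minimum mean = 2.000, attained e.g. along the cycle 1 → 1 with weight 2 and length 1. So λ(A) = 2/1 = 2.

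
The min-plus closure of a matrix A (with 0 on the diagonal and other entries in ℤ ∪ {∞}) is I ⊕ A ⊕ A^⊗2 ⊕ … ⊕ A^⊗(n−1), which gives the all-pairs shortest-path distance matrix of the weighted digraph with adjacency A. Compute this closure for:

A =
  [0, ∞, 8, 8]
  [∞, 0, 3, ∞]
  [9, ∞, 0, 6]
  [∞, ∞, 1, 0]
Closure =
  [0, ∞, 8, 8]
  [12, 0, 3, 9]
  [9, ∞, 0, 6]
  [10, ∞, 1, 0]

This is the Floyd-Warshall all-pairs shortest-path computation. For each intermediate vertex k = 0, 1, …, 3, update dist[i][j] ← min(dist[i][j], dist[i][k] + dist[k][j]). The final matrix gives, for each (i, j), the minimum total weight of any directed path from i to j (possibly empty when i = j).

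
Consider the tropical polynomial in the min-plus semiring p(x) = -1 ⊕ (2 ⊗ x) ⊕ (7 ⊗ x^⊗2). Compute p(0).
p(0) = -1

A tropical monomial a ⊗ x^⊗i evaluates to a + i · x. Evaluating each term at x = 0:
  Term 0 contributes -1 + 0 · 0 = -1
  Term 1 contributes 2 + 1 · 0 = 2
  Term 2 contributes 7 + 2 · 0 = 7
p(0) = ⊕ of these = min[-1, 2, 7] = -1.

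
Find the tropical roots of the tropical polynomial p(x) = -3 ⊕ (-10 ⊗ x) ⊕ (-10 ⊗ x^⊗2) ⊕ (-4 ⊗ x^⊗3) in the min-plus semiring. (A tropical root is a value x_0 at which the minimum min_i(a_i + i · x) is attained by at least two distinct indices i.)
Roots: {-6, 0, 7}

Each tropical root is a break point of the lower envelope of the lines y = a_i + i · x (there are 4 lines, with slopes 0, 1, ..., 3). Only the lines that attain the minimum somewhere contribute to roots; other lines are dominated. Here the surviving (envelope) indices are i = 3, i = 2, i = 1, i = 0.
Intersections between consecutive envelope lines give the roots: for adjacent envelope indices i < j the intersection is x = (a_i − a_j) / (j − i). Reading off the sorted break points: {-6, 0, 7}.
Verification: at each break x_0, at least two indices attain the minimum of min_i(a_i + i · x_0).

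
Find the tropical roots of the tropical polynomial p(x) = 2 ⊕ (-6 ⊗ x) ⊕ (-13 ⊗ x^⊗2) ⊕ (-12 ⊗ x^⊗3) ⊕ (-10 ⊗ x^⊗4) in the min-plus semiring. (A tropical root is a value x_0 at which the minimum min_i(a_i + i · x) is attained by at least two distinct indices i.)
Roots: {-2, -1, 7, 8}

Each tropical root is a break point of the lower envelope of the lines y = a_i + i · x (there are 5 lines, with slopes 0, 1, ..., 4). Only the lines that attain the minimum somewhere contribute to roots; other lines are dominated. Here the surviving (envelope) indices are i = 4, i = 3, i = 2, i = 1, i = 0.
Intersections between consecutive envelope lines give the roots: for adjacent envelope indices i < j the intersection is x = (a_i − a_j) / (j − i). Reading off the sorted break points: {-2, -1, 7, 8}.
Verification: at each break x_0, at least two indices attain the minimum of min_i(a_i + i · x_0).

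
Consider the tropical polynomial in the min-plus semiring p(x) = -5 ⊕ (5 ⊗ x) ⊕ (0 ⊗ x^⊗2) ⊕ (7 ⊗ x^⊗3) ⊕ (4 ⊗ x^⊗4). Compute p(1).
p(1) = -5

A tropical monomial a ⊗ x^⊗i evaluates to a + i · x. Evaluating each term at x = 1:
  Term 0 contributes -5 + 0 · 1 = -5
  Term 1 contributes 5 + 1 · 1 = 6
  Term 2 contributes 0 + 2 · 1 = 2
  Term 3 contributes 7 + 3 · 1 = 10
  Term 4 contributes 4 + 4 · 1 = 8
p(1) = ⊕ of these = min[-5, 6, 2, 10, 8] = -5.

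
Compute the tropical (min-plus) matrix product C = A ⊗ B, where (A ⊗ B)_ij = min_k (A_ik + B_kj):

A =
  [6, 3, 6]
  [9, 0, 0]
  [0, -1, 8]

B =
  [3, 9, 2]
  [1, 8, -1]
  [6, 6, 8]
A ⊗ B =
  [4, 11, 2]
  [1, 6, -1]
  [0, 7, -2]

Apply the min-plus product entry-by-entry:
  C[0][0] = min over k of (A[0][0] + B[0][0] = 6 + 3 = 9, A[0][1] + B[1][0] = 3 + 1 = 4, A[0][2] + B[2][0] = 6 + 6 = 12) = 4 (attained at k = 1)
  C[0][1] = min over k of (A[0][0] + B[0][1] = 6 + 9 = 15, A[0][1] + B[1][1] = 3 + 8 = 11, A[0][2] + B[2][1] = 6 + 6 = 12) = 11 (attained at k = 1)
  C[0][2] = min over k of (A[0][0] + B[0][2] = 6 + 2 = 8, A[0][1] + B[1][2] = 3 + -1 = 2, A[0][2] + B[2][2] = 6 + 8 = 14) = 2 (attained at k = 1)
  C[1][0] = min over k of (A[1][0] + B[0][0] = 9 + 3 = 12, A[1][1] + B[1][0] = 0 + 1 = 1, A[1][2] + B[2][0] = 0 + 6 = 6) = 1 (attained at k = 1)
  C[1][1] = min over k of (A[1][0] + B[0][1] = 9 + 9 = 18, A[1][1] + B[1][1] = 0 + 8 = 8, A[1][2] + B[2][1] = 0 + 6 = 6) = 6 (attained at k = 2)
  C[1][2] = min over k of (A[1][0] + B[0][2] = 9 + 2 = 11, A[1][1] + B[1][2] = 0 + -1 = -1, A[1][2] + B[2][2] = 0 + 8 = 8) = -1 (attained at k = 1)
  C[2][0] = min over k of (A[2][0] + B[0][0] = 0 + 3 = 3, A[2][1] + B[1][0] = -1 + 1 = 0, A[2][2] + B[2][0] = 8 + 6 = 14) = 0 (attained at k = 1)
  C[2][1] = min over k of (A[2][0] + B[0][1] = 0 + 9 = 9, A[2][1] + B[1][1] = -1 + 8 = 7, A[2][2] + B[2][1] = 8 + 6 = 14) = 7 (attained at k = 1)
  C[2][2] = min over k of (A[2][0] + B[0][2] = 0 + 2 = 2, A[2][1] + B[1][2] = -1 + -1 = -2, A[2][2] + B[2][2] = 8 + 8 = 16) = -2 (attained at k = 1)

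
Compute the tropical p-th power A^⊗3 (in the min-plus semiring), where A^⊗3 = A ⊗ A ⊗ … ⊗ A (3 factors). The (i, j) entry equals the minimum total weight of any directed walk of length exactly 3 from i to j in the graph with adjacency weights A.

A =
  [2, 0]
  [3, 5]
A^⊗3 =
  [5, 3]
  [6, 5]

Each entry (A^⊗3)_ij equals the minimum over all length-3 walks i = v_0 → v_1 → … → v_3 = j of Σ_t A[v_t][v_{t+1}]. For example, for (i, j) = (0, 1) we minimise over 4 possible intermediate vertex sequences; the minimum is 3, attained along the walk 0 → 1 → 0 → 1.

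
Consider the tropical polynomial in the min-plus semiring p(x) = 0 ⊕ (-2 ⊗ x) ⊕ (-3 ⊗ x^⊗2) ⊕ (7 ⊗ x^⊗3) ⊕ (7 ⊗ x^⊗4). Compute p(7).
p(7) = 0

A tropical monomial a ⊗ x^⊗i evaluates to a + i · x. Evaluating each term at x = 7:
  Term 0 contributes 0 + 0 · 7 = 0
  Term 1 contributes -2 + 1 · 7 = 5
  Term 2 contributes -3 + 2 · 7 = 11
  Term 3 contributes 7 + 3 · 7 = 28
  Term 4 contributes 7 + 4 · 7 = 35
p(7) = ⊕ of these = min[0, 5, 11, 28, 35] = 0.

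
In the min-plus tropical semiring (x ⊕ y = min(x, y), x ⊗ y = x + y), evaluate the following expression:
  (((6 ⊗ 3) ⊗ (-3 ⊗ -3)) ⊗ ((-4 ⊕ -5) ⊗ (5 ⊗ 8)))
(((6 ⊗ 3) ⊗ (-3 ⊗ -3)) ⊗ ((-4 ⊕ -5) ⊗ (5 ⊗ 8))) = 11

Expand innermost to outermost. Recall ⊕ takes the minimum of its arguments and ⊗ takes their sum. Working out the expression (((6 ⊗ 3) ⊗ (-3 ⊗ -3)) ⊗ ((-4 ⊕ -5) ⊗ (5 ⊗ 8))) gives 11.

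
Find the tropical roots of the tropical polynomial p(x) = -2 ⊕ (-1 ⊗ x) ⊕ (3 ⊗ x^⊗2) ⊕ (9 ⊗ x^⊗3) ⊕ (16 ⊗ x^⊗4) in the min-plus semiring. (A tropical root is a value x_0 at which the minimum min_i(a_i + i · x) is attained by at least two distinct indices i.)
Roots: {-7, -6, -4, -1}

Each tropical root is a break point of the lower envelope of the lines y = a_i + i · x (there are 5 lines, with slopes 0, 1, ..., 4). Only the lines that attain the minimum somewhere contribute to roots; other lines are dominated. Here the surviving (envelope) indices are i = 4, i = 3, i = 2, i = 1, i = 0.
Intersections between consecutive envelope lines give the roots: for adjacent envelope indices i < j the intersection is x = (a_i − a_j) / (j − i). Reading off the sorted break points: {-7, -6, -4, -1}.
Verification: at each break x_0, at least two indices attain the minimum of min_i(a_i + i · x_0).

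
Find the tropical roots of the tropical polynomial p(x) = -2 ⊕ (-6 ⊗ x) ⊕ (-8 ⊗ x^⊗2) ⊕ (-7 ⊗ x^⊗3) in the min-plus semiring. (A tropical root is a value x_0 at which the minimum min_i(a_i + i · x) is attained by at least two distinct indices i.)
Roots: {-1, 2, 4}

Each tropical root is a break point of the lower envelope of the lines y = a_i + i · x (there are 4 lines, with slopes 0, 1, ..., 3). Only the lines that attain the minimum somewhere contribute to roots; other lines are dominated. Here the surviving (envelope) indices are i = 3, i = 2, i = 1, i = 0.
Intersections between consecutive envelope lines give the roots: for adjacent envelope indices i < j the intersection is x = (a_i − a_j) / (j − i). Reading off the sorted break points: {-1, 2, 4}.
Verification: at each break x_0, at least two indices attain the minimum of min_i(a_i + i · x_0).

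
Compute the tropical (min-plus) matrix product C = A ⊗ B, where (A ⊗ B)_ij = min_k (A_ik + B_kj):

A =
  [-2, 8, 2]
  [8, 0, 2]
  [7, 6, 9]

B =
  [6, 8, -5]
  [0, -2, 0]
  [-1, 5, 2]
A ⊗ B =
  [1, 6, -7]
  [0, -2, 0]
  [6, 4, 2]

Apply the min-plus product entry-by-entry:
  C[0][0] = min over k of (A[0][0] + B[0][0] = -2 + 6 = 4, A[0][1] + B[1][0] = 8 + 0 = 8, A[0][2] + B[2][0] = 2 + -1 = 1) = 1 (attained at k = 2)
  C[0][1] = min over k of (A[0][0] + B[0][1] = -2 + 8 = 6, A[0][1] + B[1][1] = 8 + -2 = 6, A[0][2] + B[2][1] = 2 + 5 = 7) = 6 (attained at k = 0)
  C[0][2] = min over k of (A[0][0] + B[0][2] = -2 + -5 = -7, A[0][1] + B[1][2] = 8 + 0 = 8, A[0][2] + B[2][2] = 2 + 2 = 4) = -7 (attained at k = 0)
  C[1][0] = min over k of (A[1][0] + B[0][0] = 8 + 6 = 14, A[1][1] + B[1][0] = 0 + 0 = 0, A[1][2] + B[2][0] = 2 + -1 = 1) = 0 (attained at k = 1)
  C[1][1] = min over k of (A[1][0] + B[0][1] = 8 + 8 = 16, A[1][1] + B[1][1] = 0 + -2 = -2, A[1][2] + B[2][1] = 2 + 5 = 7) = -2 (attained at k = 1)
  C[1][2] = min over k of (A[1][0] + B[0][2] = 8 + -5 = 3, A[1][1] + B[1][2] = 0 + 0 = 0, A[1][2] + B[2][2] = 2 + 2 = 4) = 0 (attained at k = 1)
  C[2][0] = min over k of (A[2][0] + B[0][0] = 7 + 6 = 13, A[2][1] + B[1][0] = 6 + 0 = 6, A[2][2] + B[2][0] = 9 + -1 = 8) = 6 (attained at k = 1)
  C[2][1] = min over k of (A[2][0] + B[0][1] = 7 + 8 = 15, A[2][1] + B[1][1] = 6 + -2 = 4, A[2][2] + B[2][1] = 9 + 5 = 14) = 4 (attained at k = 1)
  C[2][2] = min over k of (A[2][0] + B[0][2] = 7 + -5 = 2, A[2][1] + B[1][2] = 6 + 0 = 6, A[2][2] + B[2][2] = 9 + 2 = 11) = 2 (attained at k = 0)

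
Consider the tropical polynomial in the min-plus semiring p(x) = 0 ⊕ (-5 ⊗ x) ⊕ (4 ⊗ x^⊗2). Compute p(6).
p(6) = 0

A tropical monomial a ⊗ x^⊗i evaluates to a + i · x. Evaluating each term at x = 6:
  Term 0 contributes 0 + 0 · 6 = 0
  Term 1 contributes -5 + 1 · 6 = 1
  Term 2 contributes 4 + 2 · 6 = 16
p(6) = ⊕ of these = min[0, 1, 16] = 0.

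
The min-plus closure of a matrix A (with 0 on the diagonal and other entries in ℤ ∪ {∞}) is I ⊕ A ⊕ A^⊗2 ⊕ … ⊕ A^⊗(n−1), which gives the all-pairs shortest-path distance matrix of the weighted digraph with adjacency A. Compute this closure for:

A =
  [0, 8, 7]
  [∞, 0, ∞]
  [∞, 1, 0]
Closure =
  [0, 8, 7]
  [∞, 0, ∞]
  [∞, 1, 0]

This is the Floyd-Warshall all-pairs shortest-path computation. For each intermediate vertex k = 0, 1, …, 2, update dist[i][j] ← min(dist[i][j], dist[i][k] + dist[k][j]). The final matrix gives, for each (i, j), the minimum total weight of any directed path from i to j (possibly empty when i = j).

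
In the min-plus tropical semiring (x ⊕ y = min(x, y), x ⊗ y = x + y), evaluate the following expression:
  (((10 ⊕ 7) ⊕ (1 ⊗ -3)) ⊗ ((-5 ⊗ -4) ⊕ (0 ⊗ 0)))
(((10 ⊕ 7) ⊕ (1 ⊗ -3)) ⊗ ((-5 ⊗ -4) ⊕ (0 ⊗ 0))) = -11

Expand innermost to outermost. Recall ⊕ takes the minimum of its arguments and ⊗ takes their sum. Working out the expression (((10 ⊕ 7) ⊕ (1 ⊗ -3)) ⊗ ((-5 ⊗ -4) ⊕ (0 ⊗ 0))) gives -11.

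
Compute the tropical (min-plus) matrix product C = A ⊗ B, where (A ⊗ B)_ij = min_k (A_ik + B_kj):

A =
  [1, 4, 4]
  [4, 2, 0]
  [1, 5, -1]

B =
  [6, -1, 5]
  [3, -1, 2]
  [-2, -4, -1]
A ⊗ B =
  [2, 0, 3]
  [-2, -4, -1]
  [-3, -5, -2]

Apply the min-plus product entry-by-entry:
  C[0][0] = min over k of (A[0][0] + B[0][0] = 1 + 6 = 7, A[0][1] + B[1][0] = 4 + 3 = 7, A[0][2] + B[2][0] = 4 + -2 = 2) = 2 (attained at k = 2)
  C[0][1] = min over k of (A[0][0] + B[0][1] = 1 + -1 = 0, A[0][1] + B[1][1] = 4 + -1 = 3, A[0][2] + B[2][1] = 4 + -4 = 0) = 0 (attained at k = 0)
  C[0][2] = min over k of (A[0][0] + B[0][2] = 1 + 5 = 6, A[0][1] + B[1][2] = 4 + 2 = 6, A[0][2] + B[2][2] = 4 + -1 = 3) = 3 (attained at k = 2)
  C[1][0] = min over k of (A[1][0] + B[0][0] = 4 + 6 = 10, A[1][1] + B[1][0] = 2 + 3 = 5, A[1][2] + B[2][0] = 0 + -2 = -2) = -2 (attained at k = 2)
  C[1][1] = min over k of (A[1][0] + B[0][1] = 4 + -1 = 3, A[1][1] + B[1][1] = 2 + -1 = 1, A[1][2] + B[2][1] = 0 + -4 = -4) = -4 (attained at k = 2)
  C[1][2] = min over k of (A[1][0] + B[0][2] = 4 + 5 = 9, A[1][1] + B[1][2] = 2 + 2 = 4, A[1][2] + B[2][2] = 0 + -1 = -1) = -1 (attained at k = 2)
  C[2][0] = min over k of (A[2][0] + B[0][0] = 1 + 6 = 7, A[2][1] + B[1][0] = 5 + 3 = 8, A[2][2] + B[2][0] = -1 + -2 = -3) = -3 (attained at k = 2)
  C[2][1] = min over k of (A[2][0] + B[0][1] = 1 + -1 = 0, A[2][1] + B[1][1] = 5 + -1 = 4, A[2][2] + B[2][1] = -1 + -4 = -5) = -5 (attained at k = 2)
  C[2][2] = min over k of (A[2][0] + B[0][2] = 1 + 5 = 6, A[2][1] + B[1][2] = 5 + 2 = 7, A[2][2] + B[2][2] = -1 + -1 = -2) = -2 (attained at k = 2)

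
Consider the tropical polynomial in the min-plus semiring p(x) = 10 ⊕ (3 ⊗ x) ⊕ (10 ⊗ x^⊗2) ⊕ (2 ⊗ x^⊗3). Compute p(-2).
p(-2) = -4

A tropical monomial a ⊗ x^⊗i evaluates to a + i · x. Evaluating each term at x = -2:
  Term 0 contributes 10 + 0 · -2 = 10
  Term 1 contributes 3 + 1 · -2 = 1
  Term 2 contributes 10 + 2 · -2 = 6
  Term 3 contributes 2 + 3 · -2 = -4
p(-2) = ⊕ of these = min[10, 1, 6, -4] = -4.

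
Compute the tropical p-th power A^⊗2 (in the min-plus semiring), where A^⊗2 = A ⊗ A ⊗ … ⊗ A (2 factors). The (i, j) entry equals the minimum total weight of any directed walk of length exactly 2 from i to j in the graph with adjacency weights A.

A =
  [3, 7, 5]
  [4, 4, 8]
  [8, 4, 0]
A^⊗2 =
  [6, 9, 5]
  [7, 8, 8]
  [8, 4, 0]

Each entry (A^⊗2)_ij equals the minimum over all length-2 walks i = v_0 → v_1 → … → v_2 = j of Σ_t A[v_t][v_{t+1}]. For example, for (i, j) = (0, 2) we minimise over 3 possible intermediate vertex sequences; the minimum is 5, attained along the walk 0 → 2 → 2.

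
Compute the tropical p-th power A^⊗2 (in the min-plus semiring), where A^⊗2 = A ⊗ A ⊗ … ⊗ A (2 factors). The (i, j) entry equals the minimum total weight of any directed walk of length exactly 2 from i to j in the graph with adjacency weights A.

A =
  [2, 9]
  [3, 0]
A^⊗2 =
  [4, 9]
  [3, 0]

Each entry (A^⊗2)_ij equals the minimum over all length-2 walks i = v_0 → v_1 → … → v_2 = j of Σ_t A[v_t][v_{t+1}]. For example, for (i, j) = (0, 1) we minimise over 2 possible intermediate vertex sequences; the minimum is 9, attained along the walk 0 → 1 → 1.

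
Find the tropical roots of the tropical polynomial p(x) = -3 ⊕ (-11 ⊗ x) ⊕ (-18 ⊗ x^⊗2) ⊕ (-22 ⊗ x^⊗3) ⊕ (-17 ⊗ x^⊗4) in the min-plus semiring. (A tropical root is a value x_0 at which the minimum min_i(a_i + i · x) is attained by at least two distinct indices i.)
Roots: {-5, 4, 7, 8}

Each tropical root is a break point of the lower envelope of the lines y = a_i + i · x (there are 5 lines, with slopes 0, 1, ..., 4). Only the lines that attain the minimum somewhere contribute to roots; other lines are dominated. Here the surviving (envelope) indices are i = 4, i = 3, i = 2, i = 1, i = 0.
Intersections between consecutive envelope lines give the roots: for adjacent envelope indices i < j the intersection is x = (a_i − a_j) / (j − i). Reading off the sorted break points: {-5, 4, 7, 8}.
Verification: at each break x_0, at least two indices attain the minimum of min_i(a_i + i · x_0).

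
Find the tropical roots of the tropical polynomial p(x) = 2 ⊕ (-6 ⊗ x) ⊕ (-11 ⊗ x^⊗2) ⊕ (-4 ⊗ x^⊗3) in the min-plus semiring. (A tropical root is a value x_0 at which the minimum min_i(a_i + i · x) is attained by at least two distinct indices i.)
Roots: {-7, 5, 8}

Each tropical root is a break point of the lower envelope of the lines y = a_i + i · x (there are 4 lines, with slopes 0, 1, ..., 3). Only the lines that attain the minimum somewhere contribute to roots; other lines are dominated. Here the surviving (envelope) indices are i = 3, i = 2, i = 1, i = 0.
Intersections between consecutive envelope lines give the roots: for adjacent envelope indices i < j the intersection is x = (a_i − a_j) / (j − i). Reading off the sorted break points: {-7, 5, 8}.
Verification: at each break x_0, at least two indices attain the minimum of min_i(a_i + i · x_0).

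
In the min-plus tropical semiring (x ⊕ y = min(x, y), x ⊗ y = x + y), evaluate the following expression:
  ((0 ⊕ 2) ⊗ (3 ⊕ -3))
((0 ⊕ 2) ⊗ (3 ⊕ -3)) = -3

Expand innermost to outermost. Recall ⊕ takes the minimum of its arguments and ⊗ takes their sum. Working out the expression ((0 ⊕ 2) ⊗ (3 ⊕ -3)) gives -3.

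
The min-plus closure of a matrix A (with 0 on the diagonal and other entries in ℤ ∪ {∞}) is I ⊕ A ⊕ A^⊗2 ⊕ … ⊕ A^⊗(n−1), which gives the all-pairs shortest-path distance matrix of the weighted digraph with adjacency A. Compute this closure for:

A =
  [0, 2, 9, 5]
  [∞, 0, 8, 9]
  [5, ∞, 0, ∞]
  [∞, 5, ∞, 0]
Closure =
  [0, 2, 9, 5]
  [13, 0, 8, 9]
  [5, 7, 0, 10]
  [18, 5, 13, 0]

This is the Floyd-Warshall all-pairs shortest-path computation. For each intermediate vertex k = 0, 1, …, 3, update dist[i][j] ← min(dist[i][j], dist[i][k] + dist[k][j]). The final matrix gives, for each (i, j), the minimum total weight of any directed path from i to j (possibly empty when i = j).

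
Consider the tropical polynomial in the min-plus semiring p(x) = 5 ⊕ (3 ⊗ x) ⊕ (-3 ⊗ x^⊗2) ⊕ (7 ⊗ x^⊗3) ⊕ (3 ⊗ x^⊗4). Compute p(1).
p(1) = -1

A tropical monomial a ⊗ x^⊗i evaluates to a + i · x. Evaluating each term at x = 1:
  Term 0 contributes 5 + 0 · 1 = 5
  Term 1 contributes 3 + 1 · 1 = 4
  Term 2 contributes -3 + 2 · 1 = -1
  Term 3 contributes 7 + 3 · 1 = 10
  Term 4 contributes 3 + 4 · 1 = 7
p(1) = ⊕ of these = min[5, 4, -1, 10, 7] = -1.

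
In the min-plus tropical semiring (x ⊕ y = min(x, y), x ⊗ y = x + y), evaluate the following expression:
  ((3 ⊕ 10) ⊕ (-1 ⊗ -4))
((3 ⊕ 10) ⊕ (-1 ⊗ -4)) = -5

Expand innermost to outermost. Recall ⊕ takes the minimum of its arguments and ⊗ takes their sum. Working out the expression ((3 ⊕ 10) ⊕ (-1 ⊗ -4)) gives -5.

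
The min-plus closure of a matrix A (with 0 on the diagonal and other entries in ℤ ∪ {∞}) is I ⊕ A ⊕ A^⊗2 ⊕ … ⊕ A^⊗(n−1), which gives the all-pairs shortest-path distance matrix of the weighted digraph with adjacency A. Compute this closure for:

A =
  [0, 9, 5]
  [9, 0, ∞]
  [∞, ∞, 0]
Closure =
  [0, 9, 5]
  [9, 0, 14]
  [∞, ∞, 0]

This is the Floyd-Warshall all-pairs shortest-path computation. For each intermediate vertex k = 0, 1, …, 2, update dist[i][j] ← min(dist[i][j], dist[i][k] + dist[k][j]). The final matrix gives, for each (i, j), the minimum total weight of any directed path from i to j (possibly empty when i = j).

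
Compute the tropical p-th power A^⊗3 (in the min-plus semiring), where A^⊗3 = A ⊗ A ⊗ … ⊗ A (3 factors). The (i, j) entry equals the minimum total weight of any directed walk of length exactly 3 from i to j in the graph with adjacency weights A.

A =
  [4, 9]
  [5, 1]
A^⊗3 =
  [12, 11]
  [7, 3]

Each entry (A^⊗3)_ij equals the minimum over all length-3 walks i = v_0 → v_1 → … → v_3 = j of Σ_t A[v_t][v_{t+1}]. For example, for (i, j) = (0, 1) we minimise over 4 possible intermediate vertex sequences; the minimum is 11, attained along the walk 0 → 1 → 1 → 1.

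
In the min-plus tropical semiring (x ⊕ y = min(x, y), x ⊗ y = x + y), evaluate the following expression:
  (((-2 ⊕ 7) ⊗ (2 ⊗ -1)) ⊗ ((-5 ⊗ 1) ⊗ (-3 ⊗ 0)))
(((-2 ⊕ 7) ⊗ (2 ⊗ -1)) ⊗ ((-5 ⊗ 1) ⊗ (-3 ⊗ 0))) = -8

Expand innermost to outermost. Recall ⊕ takes the minimum of its arguments and ⊗ takes their sum. Working out the expression (((-2 ⊕ 7) ⊗ (2 ⊗ -1)) ⊗ ((-5 ⊗ 1) ⊗ (-3 ⊗ 0))) gives -8.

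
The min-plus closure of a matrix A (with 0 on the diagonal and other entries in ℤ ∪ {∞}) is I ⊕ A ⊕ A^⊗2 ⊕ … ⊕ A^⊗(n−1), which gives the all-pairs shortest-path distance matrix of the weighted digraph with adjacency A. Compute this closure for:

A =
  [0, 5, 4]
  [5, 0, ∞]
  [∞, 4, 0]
Closure =
  [0, 5, 4]
  [5, 0, 9]
  [9, 4, 0]

This is the Floyd-Warshall all-pairs shortest-path computation. For each intermediate vertex k = 0, 1, …, 2, update dist[i][j] ← min(dist[i][j], dist[i][k] + dist[k][j]). The final matrix gives, for each (i, j), the minimum total weight of any directed path from i to j (possibly empty when i = j).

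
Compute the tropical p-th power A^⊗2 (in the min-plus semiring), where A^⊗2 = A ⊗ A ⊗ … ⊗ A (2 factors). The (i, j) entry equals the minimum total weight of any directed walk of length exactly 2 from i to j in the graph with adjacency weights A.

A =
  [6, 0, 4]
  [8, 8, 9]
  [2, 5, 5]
A^⊗2 =
  [6, 6, 9]
  [11, 8, 12]
  [7, 2, 6]

Each entry (A^⊗2)_ij equals the minimum over all length-2 walks i = v_0 → v_1 → … → v_2 = j of Σ_t A[v_t][v_{t+1}]. For example, for (i, j) = (0, 2) we minimise over 3 possible intermediate vertex sequences; the minimum is 9, attained along the walk 0 → 1 → 2.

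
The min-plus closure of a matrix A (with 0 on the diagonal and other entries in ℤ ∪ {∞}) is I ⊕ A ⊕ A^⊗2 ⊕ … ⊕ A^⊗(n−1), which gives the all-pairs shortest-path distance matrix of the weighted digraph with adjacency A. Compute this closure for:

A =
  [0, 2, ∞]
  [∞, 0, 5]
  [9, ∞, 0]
Closure =
  [0, 2, 7]
  [14, 0, 5]
  [9, 11, 0]

This is the Floyd-Warshall all-pairs shortest-path computation. For each intermediate vertex k = 0, 1, …, 2, update dist[i][j] ← min(dist[i][j], dist[i][k] + dist[k][j]). The final matrix gives, for each (i, j), the minimum total weight of any directed path from i to j (possibly empty when i = j).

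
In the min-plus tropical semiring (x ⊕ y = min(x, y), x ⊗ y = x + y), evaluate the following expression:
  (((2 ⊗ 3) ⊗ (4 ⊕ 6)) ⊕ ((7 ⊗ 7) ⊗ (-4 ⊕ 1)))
(((2 ⊗ 3) ⊗ (4 ⊕ 6)) ⊕ ((7 ⊗ 7) ⊗ (-4 ⊕ 1))) = 9

Expand innermost to outermost. Recall ⊕ takes the minimum of its arguments and ⊗ takes their sum. Working out the expression (((2 ⊗ 3) ⊗ (4 ⊕ 6)) ⊕ ((7 ⊗ 7) ⊗ (-4 ⊕ 1))) gives 9.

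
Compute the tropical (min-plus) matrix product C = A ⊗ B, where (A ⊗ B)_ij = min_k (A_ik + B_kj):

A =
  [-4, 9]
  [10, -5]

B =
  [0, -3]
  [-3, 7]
A ⊗ B =
  [-4, -7]
  [-8, 2]

Apply the min-plus product entry-by-entry:
  C[0][0] = min over k of (A[0][0] + B[0][0] = -4 + 0 = -4, A[0][1] + B[1][0] = 9 + -3 = 6) = -4 (attained at k = 0)
  C[0][1] = min over k of (A[0][0] + B[0][1] = -4 + -3 = -7, A[0][1] + B[1][1] = 9 + 7 = 16) = -7 (attained at k = 0)
  C[1][0] = min over k of (A[1][0] + B[0][0] = 10 + 0 = 10, A[1][1] + B[1][0] = -5 + -3 = -8) = -8 (attained at k = 1)
  C[1][1] = min over k of (A[1][0] + B[0][1] = 10 + -3 = 7, A[1][1] + B[1][1] = -5 + 7 = 2) = 2 (attained at k = 1)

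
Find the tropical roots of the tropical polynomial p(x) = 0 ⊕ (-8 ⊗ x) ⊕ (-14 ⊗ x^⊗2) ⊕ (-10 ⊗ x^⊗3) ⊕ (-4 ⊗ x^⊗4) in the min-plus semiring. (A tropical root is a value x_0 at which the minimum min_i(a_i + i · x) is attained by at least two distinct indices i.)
Roots: {-6, -4, 6, 8}

Each tropical root is a break point of the lower envelope of the lines y = a_i + i · x (there are 5 lines, with slopes 0, 1, ..., 4). Only the lines that attain the minimum somewhere contribute to roots; other lines are dominated. Here the surviving (envelope) indices are i = 4, i = 3, i = 2, i = 1, i = 0.
Intersections between consecutive envelope lines give the roots: for adjacent envelope indices i < j the intersection is x = (a_i − a_j) / (j − i). Reading off the sorted break points: {-6, -4, 6, 8}.
Verification: at each break x_0, at least two indices attain the minimum of min_i(a_i + i · x_0).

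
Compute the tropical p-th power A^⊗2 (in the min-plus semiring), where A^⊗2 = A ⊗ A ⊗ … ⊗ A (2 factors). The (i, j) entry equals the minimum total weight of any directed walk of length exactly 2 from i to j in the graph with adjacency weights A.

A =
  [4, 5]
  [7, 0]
A^⊗2 =
  [8, 5]
  [7, 0]

Each entry (A^⊗2)_ij equals the minimum over all length-2 walks i = v_0 → v_1 → … → v_2 = j of Σ_t A[v_t][v_{t+1}]. For example, for (i, j) = (0, 1) we minimise over 2 possible intermediate vertex sequences; the minimum is 5, attained along the walk 0 → 1 → 1.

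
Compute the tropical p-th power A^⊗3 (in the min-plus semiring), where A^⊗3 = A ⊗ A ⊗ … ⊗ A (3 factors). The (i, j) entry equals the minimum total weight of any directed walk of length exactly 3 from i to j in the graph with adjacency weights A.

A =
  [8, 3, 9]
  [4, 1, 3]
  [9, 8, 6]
A^⊗3 =
  [8, 5, 7]
  [6, 3, 5]
  [13, 10, 12]

Each entry (A^⊗3)_ij equals the minimum over all length-3 walks i = v_0 → v_1 → … → v_3 = j of Σ_t A[v_t][v_{t+1}]. For example, for (i, j) = (0, 2) we minimise over 9 possible intermediate vertex sequences; the minimum is 7, attained along the walk 0 → 1 → 1 → 2.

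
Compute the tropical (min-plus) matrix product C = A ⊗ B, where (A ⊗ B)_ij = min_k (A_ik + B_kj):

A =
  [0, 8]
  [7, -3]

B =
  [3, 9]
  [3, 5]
A ⊗ B =
  [3, 9]
  [0, 2]

Apply the min-plus product entry-by-entry:
  C[0][0] = min over k of (A[0][0] + B[0][0] = 0 + 3 = 3, A[0][1] + B[1][0] = 8 + 3 = 11) = 3 (attained at k = 0)
  C[0][1] = min over k of (A[0][0] + B[0][1] = 0 + 9 = 9, A[0][1] + B[1][1] = 8 + 5 = 13) = 9 (attained at k = 0)
  C[1][0] = min over k of (A[1][0] + B[0][0] = 7 + 3 = 10, A[1][1] + B[1][0] = -3 + 3 = 0) = 0 (attained at k = 1)
  C[1][1] = min over k of (A[1][0] + B[0][1] = 7 + 9 = 16, A[1][1] + B[1][1] = -3 + 5 = 2) = 2 (attained at k = 1)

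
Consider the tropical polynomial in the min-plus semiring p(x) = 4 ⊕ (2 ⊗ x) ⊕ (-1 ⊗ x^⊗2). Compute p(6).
p(6) = 4

A tropical monomial a ⊗ x^⊗i evaluates to a + i · x. Evaluating each term at x = 6:
  Term 0 contributes 4 + 0 · 6 = 4
  Term 1 contributes 2 + 1 · 6 = 8
  Term 2 contributes -1 + 2 · 6 = 11
p(6) = ⊕ of these = min[4, 8, 11] = 4.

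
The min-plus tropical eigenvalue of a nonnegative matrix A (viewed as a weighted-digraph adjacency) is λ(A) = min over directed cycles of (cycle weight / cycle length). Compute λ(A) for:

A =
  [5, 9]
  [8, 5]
λ(A) = 5

Enumerate directed cycles and compute their means (weight / length). Sample:
  cycle 0 → 0: weight = 5, length = 1, mean = 5/1 ≈ 5.000
  cycle 1 → 1: weight = 5, length = 1, mean = 5/1 ≈ 5.000
  cycle 0 → 1 → 0: weight = 17, length = 2, mean = 17/2 ≈ 8.500
  cycle 1 → 0 → 1: weight = 17, length = 2, mean = 17/2 ≈ 8.500
Minimum mean = 5.000, attained e.g. along the cycle 0 → 0 with weight 5 and length 1. So λ(A) = 5/1 = 5.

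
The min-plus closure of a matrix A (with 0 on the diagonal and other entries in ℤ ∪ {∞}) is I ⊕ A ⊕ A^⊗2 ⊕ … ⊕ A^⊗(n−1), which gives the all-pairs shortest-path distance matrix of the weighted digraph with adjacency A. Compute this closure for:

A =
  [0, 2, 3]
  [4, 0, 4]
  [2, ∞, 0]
Closure =
  [0, 2, 3]
  [4, 0, 4]
  [2, 4, 0]

This is the Floyd-Warshall all-pairs shortest-path computation. For each intermediate vertex k = 0, 1, …, 2, update dist[i][j] ← min(dist[i][j], dist[i][k] + dist[k][j]). The final matrix gives, for each (i, j), the minimum total weight of any directed path from i to j (possibly empty when i = j).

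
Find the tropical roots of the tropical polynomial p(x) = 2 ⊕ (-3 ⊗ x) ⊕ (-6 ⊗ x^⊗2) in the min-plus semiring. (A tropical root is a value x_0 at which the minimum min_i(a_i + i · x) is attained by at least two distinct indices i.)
Roots: {3, 5}

Each tropical root is a break point of the lower envelope of the lines y = a_i + i · x (there are 3 lines, with slopes 0, 1, ..., 2). Only the lines that attain the minimum somewhere contribute to roots; other lines are dominated. Here the surviving (envelope) indices are i = 2, i = 1, i = 0.
Intersections between consecutive envelope lines give the roots: for adjacent envelope indices i < j the intersection is x = (a_i − a_j) / (j − i). Reading off the sorted break points: {3, 5}.
Verification: at each break x_0, at least two indices attain the minimum of min_i(a_i + i · x_0).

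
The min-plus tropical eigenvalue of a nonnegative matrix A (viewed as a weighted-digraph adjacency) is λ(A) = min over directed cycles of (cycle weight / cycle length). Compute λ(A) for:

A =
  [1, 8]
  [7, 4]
λ(A) = 1

Enumerate directed cycles and compute their means (weight / length). Sample:
  cycle 0 → 0: weight = 1, length = 1, mean = 1/1 ≈ 1.000
  cycle 1 → 1: weight = 4, length = 1, mean = 4/1 ≈ 4.000
  cycle 0 → 1 → 0: weight = 15, length = 2, mean = 15/2 ≈ 7.500
  cycle 1 → 0 → 1: weight = 15, length = 2, mean = 15/2 ≈ 7.500
Minimum mean = 1.000, attained e.g. along the cycle 0 → 0 with weight 1 and length 1. So λ(A) = 1/1 = 1.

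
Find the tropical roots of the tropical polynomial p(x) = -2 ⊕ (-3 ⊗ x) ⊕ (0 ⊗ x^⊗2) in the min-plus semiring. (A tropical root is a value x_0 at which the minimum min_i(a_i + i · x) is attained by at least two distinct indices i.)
Roots: {-3, 1}

Each tropical root is a break point of the lower envelope of the lines y = a_i + i · x (there are 3 lines, with slopes 0, 1, ..., 2). Only the lines that attain the minimum somewhere contribute to roots; other lines are dominated. Here the surviving (envelope) indices are i = 2, i = 1, i = 0.
Intersections between consecutive envelope lines give the roots: for adjacent envelope indices i < j the intersection is x = (a_i − a_j) / (j − i). Reading off the sorted break points: {-3, 1}.
Verification: at each break x_0, at least two indices attain the minimum of min_i(a_i + i · x_0).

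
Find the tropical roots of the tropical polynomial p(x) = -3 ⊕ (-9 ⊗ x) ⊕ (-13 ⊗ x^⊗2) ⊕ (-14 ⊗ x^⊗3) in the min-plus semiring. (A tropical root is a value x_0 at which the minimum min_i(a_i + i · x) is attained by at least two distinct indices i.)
Roots: {1, 4, 6}

Each tropical root is a break point of the lower envelope of the lines y = a_i + i · x (there are 4 lines, with slopes 0, 1, ..., 3). Only the lines that attain the minimum somewhere contribute to roots; other lines are dominated. Here the surviving (envelope) indices are i = 3, i = 2, i = 1, i = 0.
Intersections between consecutive envelope lines give the roots: for adjacent envelope indices i < j the intersection is x = (a_i − a_j) / (j − i). Reading off the sorted break points: {1, 4, 6}.
Verification: at each break x_0, at least two indices attain the minimum of min_i(a_i + i · x_0).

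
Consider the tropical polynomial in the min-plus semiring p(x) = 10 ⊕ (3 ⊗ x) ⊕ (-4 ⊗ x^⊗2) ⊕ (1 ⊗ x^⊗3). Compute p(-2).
p(-2) = -8

A tropical monomial a ⊗ x^⊗i evaluates to a + i · x. Evaluating each term at x = -2:
  Term 0 contributes 10 + 0 · -2 = 10
  Term 1 contributes 3 + 1 · -2 = 1
  Term 2 contributes -4 + 2 · -2 = -8
  Term 3 contributes 1 + 3 · -2 = -5
p(-2) = ⊕ of these = min[10, 1, -8, -5] = -8.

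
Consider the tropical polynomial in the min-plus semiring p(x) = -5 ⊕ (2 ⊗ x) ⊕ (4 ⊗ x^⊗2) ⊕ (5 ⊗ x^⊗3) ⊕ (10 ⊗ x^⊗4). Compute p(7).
p(7) = -5

A tropical monomial a ⊗ x^⊗i evaluates to a + i · x. Evaluating each term at x = 7:
  Term 0 contributes -5 + 0 · 7 = -5
  Term 1 contributes 2 + 1 · 7 = 9
  Term 2 contributes 4 + 2 · 7 = 18
  Term 3 contributes 5 + 3 · 7 = 26
  Term 4 contributes 10 + 4 · 7 = 38
p(7) = ⊕ of these = min[-5, 9, 18, 26, 38] = -5.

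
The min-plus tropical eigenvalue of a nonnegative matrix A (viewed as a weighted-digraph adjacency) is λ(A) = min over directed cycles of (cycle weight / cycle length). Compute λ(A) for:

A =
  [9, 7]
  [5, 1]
λ(A) = 1

Enumerate directed cycles and compute their means (weight / length). Sample:
  cycle 0 → 0: weight = 9, length = 1, mean = 9/1 ≈ 9.000
  cycle 1 → 1: weight = 1, length = 1, mean = 1/1 ≈ 1.000
  cycle 0 → 1 → 0: weight = 12, length = 2, mean = 12/2 ≈ 6.000
  cycle 1 → 0 → 1: weight = 12, length = 2, mean = 12/2 ≈ 6.000
Minimum mean = 1.000, attained e.g. along the cycle 1 → 1 with weight 1 and length 1. So λ(A) = 1/1 = 1.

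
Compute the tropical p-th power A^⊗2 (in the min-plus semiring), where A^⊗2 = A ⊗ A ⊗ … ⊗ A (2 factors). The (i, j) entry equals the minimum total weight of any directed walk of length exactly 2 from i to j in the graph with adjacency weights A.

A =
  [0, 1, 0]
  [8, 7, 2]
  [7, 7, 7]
A^⊗2 =
  [0, 1, 0]
  [8, 9, 8]
  [7, 8, 7]

Each entry (A^⊗2)_ij equals the minimum over all length-2 walks i = v_0 → v_1 → … → v_2 = j of Σ_t A[v_t][v_{t+1}]. For example, for (i, j) = (0, 2) we minimise over 3 possible intermediate vertex sequences; the minimum is 0, attained along the walk 0 → 0 → 2.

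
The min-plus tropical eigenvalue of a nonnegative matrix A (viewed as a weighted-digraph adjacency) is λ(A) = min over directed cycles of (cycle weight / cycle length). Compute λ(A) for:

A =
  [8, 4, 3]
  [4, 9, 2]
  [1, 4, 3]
λ(A) = 2

Enumerate directed cycles and compute their means (weight / length). Sample:
  cycle 0 → 0: weight = 8, length = 1, mean = 8/1 ≈ 8.000
  cycle 1 → 1: weight = 9, length = 1, mean = 9/1 ≈ 9.000
  cycle 2 → 2: weight = 3, length = 1, mean = 3/1 ≈ 3.000
  cycle 0 → 1 → 0: weight = 8, length = 2, mean = 8/2 ≈ 4.000
  cycle 0 → 2 → 0: weight = 4, length = 2, mean = 4/2 ≈ 2.000
  cycle 1 → 0 → 1: weight = 8, length = 2, mean = 8/2 ≈ 4.000
Minimum mean = 2.000, attained e.g. along the cycle 0 → 2 → 0 with weight 4 and length 2. So λ(A) = 4/2 = 2.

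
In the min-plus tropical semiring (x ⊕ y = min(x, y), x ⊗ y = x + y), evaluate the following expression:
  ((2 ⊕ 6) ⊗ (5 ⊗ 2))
((2 ⊕ 6) ⊗ (5 ⊗ 2)) = 9

Expand innermost to outermost. Recall ⊕ takes the minimum of its arguments and ⊗ takes their sum. Working out the expression ((2 ⊕ 6) ⊗ (5 ⊗ 2)) gives 9.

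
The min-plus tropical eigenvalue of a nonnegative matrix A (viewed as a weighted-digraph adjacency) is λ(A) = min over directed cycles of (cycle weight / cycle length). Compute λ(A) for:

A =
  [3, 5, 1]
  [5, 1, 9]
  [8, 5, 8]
λ(A) = 1

Enumerate directed cycles and compute their means (weight / length). Sample:
  cycle 0 → 0: weight = 3, length = 1, mean = 3/1 ≈ 3.000
  cycle 1 → 1: weight = 1, length = 1, mean = 1/1 ≈ 1.000
  cycle 2 → 2: weight = 8, length = 1, mean = 8/1 ≈ 8.000
  cycle 0 → 1 → 0: weight = 10, length = 2, mean = 10/2 ≈ 5.000
  cycle 0 → 2 → 0: weight = 9, length = 2, mean = 9/2 ≈ 4.500
  cycle 1 → 0 → 1: weight = 10, length = 2, mean = 10/2 ≈ 5.000
Minimum mean = 1.000, attained e.g. along the cycle 1 → 1 with weight 1 and length 1. So λ(A) = 1/1 = 1.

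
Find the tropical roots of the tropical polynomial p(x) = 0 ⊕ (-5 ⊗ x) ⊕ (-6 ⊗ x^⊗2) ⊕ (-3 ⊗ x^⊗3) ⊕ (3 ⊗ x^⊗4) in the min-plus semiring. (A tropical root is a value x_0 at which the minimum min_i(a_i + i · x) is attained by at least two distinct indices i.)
Roots: {-6, -3, 1, 5}

Each tropical root is a break point of the lower envelope of the lines y = a_i + i · x (there are 5 lines, with slopes 0, 1, ..., 4). Only the lines that attain the minimum somewhere contribute to roots; other lines are dominated. Here the surviving (envelope) indices are i = 4, i = 3, i = 2, i = 1, i = 0.
Intersections between consecutive envelope lines give the roots: for adjacent envelope indices i < j the intersection is x = (a_i − a_j) / (j − i). Reading off the sorted break points: {-6, -3, 1, 5}.
Verification: at each break x_0, at least two indices attain the minimum of min_i(a_i + i · x_0).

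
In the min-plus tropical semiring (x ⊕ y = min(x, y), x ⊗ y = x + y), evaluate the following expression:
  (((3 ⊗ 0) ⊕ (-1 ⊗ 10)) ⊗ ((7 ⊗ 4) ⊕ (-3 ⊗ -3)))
(((3 ⊗ 0) ⊕ (-1 ⊗ 10)) ⊗ ((7 ⊗ 4) ⊕ (-3 ⊗ -3))) = -3

Expand innermost to outermost. Recall ⊕ takes the minimum of its arguments and ⊗ takes their sum. Working out the expression (((3 ⊗ 0) ⊕ (-1 ⊗ 10)) ⊗ ((7 ⊗ 4) ⊕ (-3 ⊗ -3))) gives -3.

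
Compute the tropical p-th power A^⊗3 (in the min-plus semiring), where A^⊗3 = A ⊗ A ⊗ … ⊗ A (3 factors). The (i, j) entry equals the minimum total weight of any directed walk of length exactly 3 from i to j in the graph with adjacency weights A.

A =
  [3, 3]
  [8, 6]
A^⊗3 =
  [9, 9]
  [14, 14]

Each entry (A^⊗3)_ij equals the minimum over all length-3 walks i = v_0 → v_1 → … → v_3 = j of Σ_t A[v_t][v_{t+1}]. For example, for (i, j) = (0, 1) we minimise over 4 possible intermediate vertex sequences; the minimum is 9, attained along the walk 0 → 0 → 0 → 1.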